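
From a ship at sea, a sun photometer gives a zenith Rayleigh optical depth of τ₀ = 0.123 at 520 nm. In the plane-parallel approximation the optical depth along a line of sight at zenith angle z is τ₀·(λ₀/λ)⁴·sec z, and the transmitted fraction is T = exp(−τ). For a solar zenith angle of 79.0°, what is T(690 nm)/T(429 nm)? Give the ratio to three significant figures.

Airmass: sec 79.0° = 5.2408.
τ(690 nm) = 0.123 × (520/690)⁴ × 5.2408 = 0.123 × 0.3226 × 5.2408 = 0.2079.
τ(429 nm) = 0.123 × (520/429)⁴ × 5.2408 = 0.123 × 2.1587 × 5.2408 = 1.3915.
T(690)/T(429) = exp(τ_B − τ_A) = exp(1.1836) = 3.2661.

3.27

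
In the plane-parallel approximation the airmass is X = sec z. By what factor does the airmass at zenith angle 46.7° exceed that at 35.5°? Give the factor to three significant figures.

X(46.7°)/X(35.5°) = sec 46.7° / sec 35.5° = cos 35.5° / cos 46.7° = 0.8141/0.6858 = 1.1871.

1.19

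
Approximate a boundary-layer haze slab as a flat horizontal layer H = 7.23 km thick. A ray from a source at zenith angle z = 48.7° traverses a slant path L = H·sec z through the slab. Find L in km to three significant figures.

sec z = 1/cos 48.7° = 1.5151.
L = 7.23 × 1.5151 = 10.955 km.

11.0 km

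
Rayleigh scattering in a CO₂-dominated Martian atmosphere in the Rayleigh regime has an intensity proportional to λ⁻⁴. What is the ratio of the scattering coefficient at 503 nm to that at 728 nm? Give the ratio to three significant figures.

4.39

Rayleigh scattering ∝ λ⁻⁴, so the ratio of coefficients is the inverse fourth power of the wavelength ratio.
σ(503)/σ(728) = (728/503)⁴ = (1.4473)⁴ = 4.388.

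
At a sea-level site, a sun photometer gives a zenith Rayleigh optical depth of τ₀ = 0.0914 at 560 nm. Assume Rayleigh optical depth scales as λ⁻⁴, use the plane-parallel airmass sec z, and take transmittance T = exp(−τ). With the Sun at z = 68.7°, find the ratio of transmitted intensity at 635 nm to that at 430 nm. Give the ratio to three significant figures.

1.77

Airmass: sec 68.7° = 2.7529.
τ(635 nm) = 0.0914 × (560/635)⁴ × 2.7529 = 0.0914 × 0.6049 × 2.7529 = 0.1522.
τ(430 nm) = 0.0914 × (560/430)⁴ × 2.7529 = 0.0914 × 2.8766 × 2.7529 = 0.7238.
T(635)/T(430) = exp(τ_B − τ_A) = exp(0.5716) = 1.7711.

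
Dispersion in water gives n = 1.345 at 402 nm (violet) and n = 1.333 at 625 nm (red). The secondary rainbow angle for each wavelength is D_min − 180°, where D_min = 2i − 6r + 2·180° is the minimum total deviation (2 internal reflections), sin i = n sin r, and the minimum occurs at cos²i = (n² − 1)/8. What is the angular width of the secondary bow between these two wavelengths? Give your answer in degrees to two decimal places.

3.10°

At 402 nm (n = 1.345): cos²i = 0.10113 → i = 71.458°, r = 44.821°, D_min = 233.987°, rainbow angle = 53.987°.
At 625 nm (n = 1.333): cos²i = 0.09711 → i = 71.843°, r = 45.466°, D_min = 230.891°, rainbow angle = 50.891°.
Angular width = |53.987° − 50.891°| = 3.096°.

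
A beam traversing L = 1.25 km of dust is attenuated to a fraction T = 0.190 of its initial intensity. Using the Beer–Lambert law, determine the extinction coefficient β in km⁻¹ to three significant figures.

Beer–Lambert: T = exp(−βL) ⇒ β = −ln(T)/L = −ln(0.190)/1.25 = 1.6607/1.25 = 1.329 km⁻¹.

1.33 km⁻¹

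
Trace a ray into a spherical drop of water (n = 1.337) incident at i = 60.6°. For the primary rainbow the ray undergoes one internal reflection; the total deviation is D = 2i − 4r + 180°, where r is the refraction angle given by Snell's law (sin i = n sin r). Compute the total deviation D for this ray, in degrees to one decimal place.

138.5°

sin r = sin 60.6° / 1.337 = 0.8712/1.337 = 0.6516; r = 40.66°.
D = 2·60.6° − 4·40.66° + 180° = 121.20° − 162.65° + 180° = 138.55°.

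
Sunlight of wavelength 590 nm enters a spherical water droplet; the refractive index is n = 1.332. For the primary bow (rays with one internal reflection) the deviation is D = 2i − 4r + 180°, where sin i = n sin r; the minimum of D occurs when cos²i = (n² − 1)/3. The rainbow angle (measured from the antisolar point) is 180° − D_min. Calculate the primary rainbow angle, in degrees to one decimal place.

cos²i = (1.77422 − 1)/3 = 0.25807; i = arccos(0.50801) = 59.469°.
sin r = sin 59.469°/1.332 = 0.64666; r = 40.290°.
D_min = 2·59.469° − 4·40.290° + 180° = 137.776°.
Rainbow angle = 180° − D_min = 42.224°.

42.2°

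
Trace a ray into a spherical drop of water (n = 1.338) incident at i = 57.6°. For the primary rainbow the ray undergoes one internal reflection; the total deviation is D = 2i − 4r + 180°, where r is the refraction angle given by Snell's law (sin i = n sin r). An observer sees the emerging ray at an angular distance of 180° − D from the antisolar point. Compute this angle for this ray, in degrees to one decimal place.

41.3°

sin r = sin 57.6° / 1.338 = 0.8443/1.338 = 0.6310; r = 39.13°.
D = 2·57.6° − 4·39.13° + 180° = 115.20° − 156.51° + 180° = 138.69°.
Angle from antisolar point = 180° − D = 41.31°.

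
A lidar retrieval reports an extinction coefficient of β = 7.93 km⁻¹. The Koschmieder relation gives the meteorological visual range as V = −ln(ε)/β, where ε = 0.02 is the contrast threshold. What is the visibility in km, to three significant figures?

V = −ln(0.02) / 7.93 = 3.912 / 7.93 = 0.4933 km.

0.493 km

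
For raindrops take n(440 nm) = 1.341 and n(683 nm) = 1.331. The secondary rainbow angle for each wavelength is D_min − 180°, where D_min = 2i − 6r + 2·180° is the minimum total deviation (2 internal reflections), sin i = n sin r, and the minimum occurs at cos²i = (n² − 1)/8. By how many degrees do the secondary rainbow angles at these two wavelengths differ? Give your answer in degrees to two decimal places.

2.60°

At 440 nm (n = 1.341): cos²i = 0.09979 → i = 71.586°, r = 45.034°, D_min = 232.966°, rainbow angle = 52.966°.
At 683 nm (n = 1.331): cos²i = 0.09645 → i = 71.907°, r = 45.575°, D_min = 230.365°, rainbow angle = 50.365°.
Angular width = |52.966° − 50.365°| = 2.601°.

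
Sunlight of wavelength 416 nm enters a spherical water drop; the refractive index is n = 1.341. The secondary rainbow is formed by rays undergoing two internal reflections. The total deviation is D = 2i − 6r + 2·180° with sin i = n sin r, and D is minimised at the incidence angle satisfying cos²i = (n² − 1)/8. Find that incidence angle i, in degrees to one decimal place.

cos²i = (1.341² − 1)/8 = (1.79828 − 1)/8 = 0.09979.
cos i = 0.31589, so i = 71.586°.

71.6°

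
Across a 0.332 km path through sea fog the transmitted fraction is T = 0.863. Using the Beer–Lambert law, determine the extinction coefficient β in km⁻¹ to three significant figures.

Beer–Lambert: T = exp(−βL) ⇒ β = −ln(T)/L = −ln(0.863)/0.332 = 0.1473/0.332 = 0.4438 km⁻¹.

0.444 km⁻¹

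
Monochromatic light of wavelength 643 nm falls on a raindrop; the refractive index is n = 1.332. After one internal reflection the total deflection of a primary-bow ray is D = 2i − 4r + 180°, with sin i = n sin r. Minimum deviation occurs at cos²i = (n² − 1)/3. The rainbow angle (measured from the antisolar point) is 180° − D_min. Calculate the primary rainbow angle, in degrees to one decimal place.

cos²i = (1.77422 − 1)/3 = 0.25807; i = arccos(0.50801) = 59.469°.
sin r = sin 59.469°/1.332 = 0.64666; r = 40.290°.
D_min = 2·59.469° − 4·40.290° + 180° = 137.776°.
Rainbow angle = 180° − D_min = 42.224°.

42.2°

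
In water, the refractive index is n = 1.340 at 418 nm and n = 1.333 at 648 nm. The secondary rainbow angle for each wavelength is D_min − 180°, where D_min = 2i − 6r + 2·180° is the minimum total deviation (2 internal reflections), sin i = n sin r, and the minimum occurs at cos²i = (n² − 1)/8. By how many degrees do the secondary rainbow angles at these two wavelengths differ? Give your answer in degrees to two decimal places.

At 418 nm (n = 1.340): cos²i = 0.09945 → i = 71.618°, r = 45.088°, D_min = 232.709°, rainbow angle = 52.709°.
At 648 nm (n = 1.333): cos²i = 0.09711 → i = 71.843°, r = 45.466°, D_min = 230.891°, rainbow angle = 50.891°.
Angular width = |52.709° − 50.891°| = 1.818°.

1.82°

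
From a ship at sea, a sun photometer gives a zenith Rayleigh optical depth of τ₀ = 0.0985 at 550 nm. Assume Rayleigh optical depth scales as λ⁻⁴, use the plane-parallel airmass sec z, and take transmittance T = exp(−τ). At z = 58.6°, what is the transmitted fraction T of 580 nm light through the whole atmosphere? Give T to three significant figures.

sec 58.6° = 1.9194.
τ = 0.0985 × (550/580)⁴ × 1.9194 = 0.0985 × 0.8086 × 1.9194 = 0.1529.
T = exp(−0.1529) = 0.8582.

0.858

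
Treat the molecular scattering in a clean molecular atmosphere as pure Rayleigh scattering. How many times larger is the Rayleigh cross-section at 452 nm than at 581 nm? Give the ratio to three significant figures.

2.73

Rayleigh scattering ∝ λ⁻⁴, so the ratio of coefficients is the inverse fourth power of the wavelength ratio.
σ(452)/σ(581) = (581/452)⁴ = (1.2854)⁴ = 2.73.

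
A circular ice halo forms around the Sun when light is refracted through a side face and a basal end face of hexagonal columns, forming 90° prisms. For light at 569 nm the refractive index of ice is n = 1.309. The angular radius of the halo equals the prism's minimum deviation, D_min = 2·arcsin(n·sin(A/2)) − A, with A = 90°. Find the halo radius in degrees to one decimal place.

45.5°

n·sin(A/2) = 1.309 × sin 45° = 1.309 × 0.7071 = 0.9256.
D_min = 2·arcsin(0.9256) − 90° = 2 × 67.759° − 90° = 45.519°.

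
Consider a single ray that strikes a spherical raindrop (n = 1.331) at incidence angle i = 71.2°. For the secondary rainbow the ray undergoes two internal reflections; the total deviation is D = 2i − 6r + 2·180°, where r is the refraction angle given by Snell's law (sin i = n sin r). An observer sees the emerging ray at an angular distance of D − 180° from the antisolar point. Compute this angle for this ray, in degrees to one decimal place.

50.4°

sin r = sin 71.2° / 1.331 = 0.9466/1.331 = 0.7112; r = 45.34°.
D = 2·71.2° − 6·45.34° + 2·180° = 142.40° − 272.01° + 360° = 230.39°.
Angle from antisolar point = D − 180° = 50.39°.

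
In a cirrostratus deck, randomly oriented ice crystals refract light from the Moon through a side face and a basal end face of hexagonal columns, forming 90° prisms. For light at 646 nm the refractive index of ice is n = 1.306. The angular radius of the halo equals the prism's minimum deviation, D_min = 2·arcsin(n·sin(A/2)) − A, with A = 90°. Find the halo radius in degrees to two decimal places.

44.88°

n·sin(A/2) = 1.306 × sin 45° = 1.306 × 0.7071 = 0.9235.
D_min = 2·arcsin(0.9235) − 90° = 2 × 67.440° − 90° = 44.881°.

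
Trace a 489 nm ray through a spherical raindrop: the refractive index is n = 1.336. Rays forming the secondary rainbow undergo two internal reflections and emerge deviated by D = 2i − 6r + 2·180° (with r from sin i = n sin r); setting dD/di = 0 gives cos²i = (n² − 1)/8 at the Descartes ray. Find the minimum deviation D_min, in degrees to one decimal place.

231.7°

cos²i = (1.78490 − 1)/8 = 0.09811; i = arccos(0.31323) = 71.746°.
sin r = sin 71.746°/1.336 = 0.71084; r = 45.303°.
D_min = 2·71.746° − 6·45.303° + 360° = 231.674°.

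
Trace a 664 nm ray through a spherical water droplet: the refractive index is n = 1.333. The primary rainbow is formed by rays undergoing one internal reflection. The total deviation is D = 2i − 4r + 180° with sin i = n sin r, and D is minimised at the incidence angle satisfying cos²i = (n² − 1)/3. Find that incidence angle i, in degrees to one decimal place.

cos²i = (1.333² − 1)/3 = (1.77689 − 1)/3 = 0.25896.
cos i = 0.50888, so i = 59.410°.

59.4°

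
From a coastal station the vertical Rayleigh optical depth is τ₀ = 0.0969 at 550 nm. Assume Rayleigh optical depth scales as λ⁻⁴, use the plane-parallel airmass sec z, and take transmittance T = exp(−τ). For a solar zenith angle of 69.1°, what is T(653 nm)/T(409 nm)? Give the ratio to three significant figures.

Airmass: sec 69.1° = 2.8032.
τ(653 nm) = 0.0969 × (550/653)⁴ × 2.8032 = 0.0969 × 0.5033 × 2.8032 = 0.1367.
τ(409 nm) = 0.0969 × (550/409)⁴ × 2.8032 = 0.0969 × 3.2701 × 2.8032 = 0.8882.
T(653)/T(409) = exp(τ_B − τ_A) = exp(0.7515) = 2.1203.

2.12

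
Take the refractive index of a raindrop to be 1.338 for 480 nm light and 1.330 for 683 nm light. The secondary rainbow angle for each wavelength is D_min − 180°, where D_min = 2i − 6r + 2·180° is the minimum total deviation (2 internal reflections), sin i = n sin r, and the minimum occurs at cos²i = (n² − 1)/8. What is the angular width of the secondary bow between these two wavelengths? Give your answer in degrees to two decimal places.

2.09°

At 480 nm (n = 1.338): cos²i = 0.09878 → i = 71.682°, r = 45.195°, D_min = 232.193°, rainbow angle = 52.193°.
At 683 nm (n = 1.330): cos²i = 0.09611 → i = 71.940°, r = 45.630°, D_min = 230.101°, rainbow angle = 50.101°.
Angular width = |52.193° − 50.101°| = 2.092°.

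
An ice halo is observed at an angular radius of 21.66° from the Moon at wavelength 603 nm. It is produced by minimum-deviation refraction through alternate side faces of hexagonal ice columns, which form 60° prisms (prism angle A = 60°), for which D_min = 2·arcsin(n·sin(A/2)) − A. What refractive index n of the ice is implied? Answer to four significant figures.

1.308

Rearranging: n = sin((D_min + A)/2) / sin(A/2).
(D_min + A)/2 = (21.66° + 60°)/2 = 40.830°.
n = sin 40.830° / sin 30° = 0.6538 / 0.5000 = 1.3076.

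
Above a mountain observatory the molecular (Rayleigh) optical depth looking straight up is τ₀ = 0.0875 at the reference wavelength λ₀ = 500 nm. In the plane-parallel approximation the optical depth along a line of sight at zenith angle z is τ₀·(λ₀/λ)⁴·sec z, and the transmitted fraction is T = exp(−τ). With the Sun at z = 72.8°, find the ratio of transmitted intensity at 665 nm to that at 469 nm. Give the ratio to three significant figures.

Airmass: sec 72.8° = 3.3817.
τ(665 nm) = 0.0875 × (500/665)⁴ × 3.3817 = 0.0875 × 0.3196 × 3.3817 = 0.0946.
τ(469 nm) = 0.0875 × (500/469)⁴ × 3.3817 = 0.0875 × 1.2918 × 3.3817 = 0.3822.
T(665)/T(469) = exp(τ_B − τ_A) = exp(0.2877) = 1.3333.

1.33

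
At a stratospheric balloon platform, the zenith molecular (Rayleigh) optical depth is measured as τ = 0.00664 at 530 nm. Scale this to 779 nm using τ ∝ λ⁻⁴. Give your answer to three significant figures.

τ(779 nm) = τ(530 nm) × (530/779)⁴ = 0.00664 × (0.6804)⁴ = 0.00664 × 0.2143 = 0.0014.

0.00142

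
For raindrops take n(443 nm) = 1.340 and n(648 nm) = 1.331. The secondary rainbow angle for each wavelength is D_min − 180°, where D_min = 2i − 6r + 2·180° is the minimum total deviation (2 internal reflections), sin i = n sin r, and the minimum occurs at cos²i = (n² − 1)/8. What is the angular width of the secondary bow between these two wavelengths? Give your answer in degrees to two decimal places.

At 443 nm (n = 1.340): cos²i = 0.09945 → i = 71.618°, r = 45.088°, D_min = 232.709°, rainbow angle = 52.709°.
At 648 nm (n = 1.331): cos²i = 0.09645 → i = 71.907°, r = 45.575°, D_min = 230.365°, rainbow angle = 50.365°.
Angular width = |52.709° − 50.365°| = 2.344°.

2.34°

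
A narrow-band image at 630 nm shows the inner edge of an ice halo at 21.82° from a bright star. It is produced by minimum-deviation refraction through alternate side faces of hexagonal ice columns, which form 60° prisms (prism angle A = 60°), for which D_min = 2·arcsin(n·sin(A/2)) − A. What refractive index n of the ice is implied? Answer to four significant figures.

Rearranging: n = sin((D_min + A)/2) / sin(A/2).
(D_min + A)/2 = (21.82° + 60°)/2 = 40.910°.
n = sin 40.910° / sin 30° = 0.6549 / 0.5000 = 1.3097.

1.310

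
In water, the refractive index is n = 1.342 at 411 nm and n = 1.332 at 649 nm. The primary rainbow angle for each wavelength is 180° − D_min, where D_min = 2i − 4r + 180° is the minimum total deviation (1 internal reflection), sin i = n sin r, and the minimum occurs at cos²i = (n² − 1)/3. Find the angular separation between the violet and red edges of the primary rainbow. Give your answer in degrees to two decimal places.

At 411 nm (n = 1.342): cos²i = 0.26699 → i = 58.888°, r = 39.641°, D_min = 139.213°, rainbow angle = 40.787°.
At 649 nm (n = 1.332): cos²i = 0.25807 → i = 59.469°, r = 40.290°, D_min = 137.776°, rainbow angle = 42.224°.
Angular width = |40.787° − 42.224°| = 1.437°.

1.44°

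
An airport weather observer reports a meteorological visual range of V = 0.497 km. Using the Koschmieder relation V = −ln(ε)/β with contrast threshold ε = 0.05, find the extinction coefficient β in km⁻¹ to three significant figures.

6.03 km⁻¹

β = −ln(0.05) / V = 2.996 / 0.497 = 6.0276 km⁻¹.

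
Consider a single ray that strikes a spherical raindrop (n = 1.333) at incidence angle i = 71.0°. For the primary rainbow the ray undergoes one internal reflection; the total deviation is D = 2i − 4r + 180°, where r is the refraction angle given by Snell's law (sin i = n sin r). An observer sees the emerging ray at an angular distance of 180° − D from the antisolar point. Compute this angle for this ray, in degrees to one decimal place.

38.7°

sin r = sin 71.0° / 1.333 = 0.9455/1.333 = 0.7093; r = 45.18°.
D = 2·71.0° − 4·45.18° + 180° = 142.00° − 180.72° + 180° = 141.28°.
Angle from antisolar point = 180° − D = 38.72°.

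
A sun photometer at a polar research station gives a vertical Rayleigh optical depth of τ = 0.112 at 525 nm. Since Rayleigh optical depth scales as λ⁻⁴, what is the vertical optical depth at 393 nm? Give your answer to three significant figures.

0.357

τ(393 nm) = τ(525 nm) × (525/393)⁴ = 0.112 × (1.3359)⁴ = 0.112 × 3.1847 = 0.3567.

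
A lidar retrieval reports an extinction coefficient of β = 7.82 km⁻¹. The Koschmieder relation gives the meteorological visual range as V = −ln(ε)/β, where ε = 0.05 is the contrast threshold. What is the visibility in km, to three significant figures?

V = −ln(0.05) / 7.82 = 2.996 / 7.82 = 0.3831 km.

0.383 km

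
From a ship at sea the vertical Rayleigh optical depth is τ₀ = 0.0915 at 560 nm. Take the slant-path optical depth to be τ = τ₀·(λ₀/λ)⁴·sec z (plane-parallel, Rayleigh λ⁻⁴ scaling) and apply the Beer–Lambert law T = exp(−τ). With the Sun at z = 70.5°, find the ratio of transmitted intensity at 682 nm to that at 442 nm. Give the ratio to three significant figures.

Airmass: sec 70.5° = 2.9957.
τ(682 nm) = 0.0915 × (560/682)⁴ × 2.9957 = 0.0915 × 0.4546 × 2.9957 = 0.1246.
τ(442 nm) = 0.0915 × (560/442)⁴ × 2.9957 = 0.0915 × 2.5767 × 2.9957 = 0.7063.
T(682)/T(442) = exp(τ_B − τ_A) = exp(0.5817) = 1.7891.

1.79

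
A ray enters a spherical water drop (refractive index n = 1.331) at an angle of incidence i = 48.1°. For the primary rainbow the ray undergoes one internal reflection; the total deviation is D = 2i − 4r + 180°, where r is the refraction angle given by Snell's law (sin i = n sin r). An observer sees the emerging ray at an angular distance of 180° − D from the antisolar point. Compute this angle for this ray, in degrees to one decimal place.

39.8°

sin r = sin 48.1° / 1.331 = 0.7443/1.331 = 0.5592; r = 34.00°.
D = 2·48.1° − 4·34.00° + 180° = 96.20° − 136.01° + 180° = 140.19°.
Angle from antisolar point = 180° − D = 39.81°.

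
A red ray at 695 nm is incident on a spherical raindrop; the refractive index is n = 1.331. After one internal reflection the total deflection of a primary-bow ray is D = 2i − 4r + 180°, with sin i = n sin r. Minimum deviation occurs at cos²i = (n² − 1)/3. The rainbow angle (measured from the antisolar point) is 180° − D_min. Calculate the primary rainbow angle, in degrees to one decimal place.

42.4°

cos²i = (1.77156 − 1)/3 = 0.25719; i = arccos(0.50714) = 59.527°.
sin r = sin 59.527°/1.331 = 0.64753; r = 40.356°.
D_min = 2·59.527° − 4·40.356° + 180° = 137.630°.
Rainbow angle = 180° − D_min = 42.370°.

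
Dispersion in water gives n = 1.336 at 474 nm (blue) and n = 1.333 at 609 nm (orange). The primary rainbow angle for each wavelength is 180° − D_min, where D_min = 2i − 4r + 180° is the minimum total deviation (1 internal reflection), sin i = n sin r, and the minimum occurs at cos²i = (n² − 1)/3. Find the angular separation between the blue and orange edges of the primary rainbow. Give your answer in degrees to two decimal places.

0.43°

At 474 nm (n = 1.336): cos²i = 0.26163 → i = 59.236°, r = 40.029°, D_min = 138.356°, rainbow angle = 41.644°.
At 609 nm (n = 1.333): cos²i = 0.25896 → i = 59.410°, r = 40.225°, D_min = 137.922°, rainbow angle = 42.078°.
Angular width = |41.644° − 42.078°| = 0.434°.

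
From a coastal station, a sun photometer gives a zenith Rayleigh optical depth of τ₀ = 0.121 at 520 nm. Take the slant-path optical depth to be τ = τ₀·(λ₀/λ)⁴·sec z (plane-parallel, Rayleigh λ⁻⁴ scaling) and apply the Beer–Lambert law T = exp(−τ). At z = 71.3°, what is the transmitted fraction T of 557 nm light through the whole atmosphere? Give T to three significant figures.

sec 71.3° = 3.1190.
τ = 0.121 × (520/557)⁴ × 3.1190 = 0.121 × 0.7596 × 3.1190 = 0.2867.
T = exp(−0.2867) = 0.7508.

0.751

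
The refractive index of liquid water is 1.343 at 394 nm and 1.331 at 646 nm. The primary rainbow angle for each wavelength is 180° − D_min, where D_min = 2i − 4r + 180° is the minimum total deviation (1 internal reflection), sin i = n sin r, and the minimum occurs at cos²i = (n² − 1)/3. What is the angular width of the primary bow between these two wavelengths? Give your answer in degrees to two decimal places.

At 394 nm (n = 1.343): cos²i = 0.26788 → i = 58.830°, r = 39.577°, D_min = 139.354°, rainbow angle = 40.646°.
At 646 nm (n = 1.331): cos²i = 0.25719 → i = 59.527°, r = 40.356°, D_min = 137.630°, rainbow angle = 42.370°.
Angular width = |40.646° − 42.370°| = 1.724°.

1.72°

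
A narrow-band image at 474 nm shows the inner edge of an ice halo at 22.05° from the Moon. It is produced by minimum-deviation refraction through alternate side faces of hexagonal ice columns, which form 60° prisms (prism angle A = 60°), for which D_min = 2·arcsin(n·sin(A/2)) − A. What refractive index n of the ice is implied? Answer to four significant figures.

Rearranging: n = sin((D_min + A)/2) / sin(A/2).
(D_min + A)/2 = (22.05° + 60°)/2 = 41.025°.
n = sin 41.025° / sin 30° = 0.6564 / 0.5000 = 1.3128.

1.313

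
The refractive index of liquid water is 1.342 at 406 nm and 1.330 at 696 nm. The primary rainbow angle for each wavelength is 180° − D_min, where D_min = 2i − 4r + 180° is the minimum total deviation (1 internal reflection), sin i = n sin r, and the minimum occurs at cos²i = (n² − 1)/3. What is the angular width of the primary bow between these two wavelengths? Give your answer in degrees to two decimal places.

At 406 nm (n = 1.342): cos²i = 0.26699 → i = 58.888°, r = 39.641°, D_min = 139.213°, rainbow angle = 40.787°.
At 696 nm (n = 1.330): cos²i = 0.25630 → i = 59.585°, r = 40.422°, D_min = 137.484°, rainbow angle = 42.516°.
Angular width = |40.787° − 42.516°| = 1.729°.

1.73°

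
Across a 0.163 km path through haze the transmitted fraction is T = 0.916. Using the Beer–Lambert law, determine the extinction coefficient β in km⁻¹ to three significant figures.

Beer–Lambert: T = exp(−βL) ⇒ β = −ln(T)/L = −ln(0.916)/0.163 = 0.0877/0.163 = 0.5383 km⁻¹.

0.538 km⁻¹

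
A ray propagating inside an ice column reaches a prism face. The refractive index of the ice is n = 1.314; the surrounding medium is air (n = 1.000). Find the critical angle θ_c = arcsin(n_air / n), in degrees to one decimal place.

49.6°

sin θ_c = n_air / n = 1.000 / 1.314 = 0.7610.
θ_c = arcsin(0.7610) = 49.56°.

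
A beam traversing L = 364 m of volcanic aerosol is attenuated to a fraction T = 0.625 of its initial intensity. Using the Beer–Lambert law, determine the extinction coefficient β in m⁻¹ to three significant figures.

Beer–Lambert: T = exp(−βL) ⇒ β = −ln(T)/L = −ln(0.625)/364 = 0.4700/364 = 0.001291 m⁻¹.

0.00129 m⁻¹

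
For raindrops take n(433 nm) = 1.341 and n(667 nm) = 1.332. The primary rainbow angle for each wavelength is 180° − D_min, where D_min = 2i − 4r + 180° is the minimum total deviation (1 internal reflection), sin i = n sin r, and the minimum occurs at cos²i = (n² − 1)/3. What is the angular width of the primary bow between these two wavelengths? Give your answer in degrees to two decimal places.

At 433 nm (n = 1.341): cos²i = 0.26609 → i = 58.946°, r = 39.705°, D_min = 139.071°, rainbow angle = 40.929°.
At 667 nm (n = 1.332): cos²i = 0.25807 → i = 59.469°, r = 40.290°, D_min = 137.776°, rainbow angle = 42.224°.
Angular width = |40.929° − 42.224°| = 1.295°.

1.29°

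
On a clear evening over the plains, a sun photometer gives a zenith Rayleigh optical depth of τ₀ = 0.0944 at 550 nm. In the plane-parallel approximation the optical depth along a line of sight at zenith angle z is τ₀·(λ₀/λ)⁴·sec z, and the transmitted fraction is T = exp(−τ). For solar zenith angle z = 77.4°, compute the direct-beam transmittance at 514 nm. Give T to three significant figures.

sec 77.4° = 4.5841.
τ = 0.0944 × (550/514)⁴ × 4.5841 = 0.0944 × 1.3110 × 4.5841 = 0.5673.
T = exp(−0.5673) = 0.5670.

0.567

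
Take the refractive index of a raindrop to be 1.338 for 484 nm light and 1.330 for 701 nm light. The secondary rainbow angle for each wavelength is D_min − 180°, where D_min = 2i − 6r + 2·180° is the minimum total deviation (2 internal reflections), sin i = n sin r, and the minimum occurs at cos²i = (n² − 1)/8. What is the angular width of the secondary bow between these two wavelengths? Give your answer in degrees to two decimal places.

2.09°

At 484 nm (n = 1.338): cos²i = 0.09878 → i = 71.682°, r = 45.195°, D_min = 232.193°, rainbow angle = 52.193°.
At 701 nm (n = 1.330): cos²i = 0.09611 → i = 71.940°, r = 45.630°, D_min = 230.101°, rainbow angle = 50.101°.
Angular width = |52.193° − 50.101°| = 2.092°.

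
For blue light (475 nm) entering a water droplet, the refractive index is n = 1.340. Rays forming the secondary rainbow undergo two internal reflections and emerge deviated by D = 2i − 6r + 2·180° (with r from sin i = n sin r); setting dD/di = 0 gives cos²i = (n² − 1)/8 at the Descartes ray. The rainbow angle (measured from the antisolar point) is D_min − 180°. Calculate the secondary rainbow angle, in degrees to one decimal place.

cos²i = (1.79560 − 1)/8 = 0.09945; i = arccos(0.31536) = 71.618°.
sin r = sin 71.618°/1.340 = 0.70819; r = 45.088°.
D_min = 2·71.618° − 6·45.088° + 360° = 232.709°.
Rainbow angle = D_min − 180° = 52.709°.

52.7°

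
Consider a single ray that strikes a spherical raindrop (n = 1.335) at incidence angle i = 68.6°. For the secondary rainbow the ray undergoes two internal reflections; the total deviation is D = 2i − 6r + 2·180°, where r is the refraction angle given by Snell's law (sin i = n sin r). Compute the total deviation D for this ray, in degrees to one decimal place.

sin r = sin 68.6° / 1.335 = 0.9311/1.335 = 0.6974; r = 44.22°.
D = 2·68.6° − 6·44.22° + 2·180° = 137.20° − 265.32° + 360° = 231.88°.

231.9°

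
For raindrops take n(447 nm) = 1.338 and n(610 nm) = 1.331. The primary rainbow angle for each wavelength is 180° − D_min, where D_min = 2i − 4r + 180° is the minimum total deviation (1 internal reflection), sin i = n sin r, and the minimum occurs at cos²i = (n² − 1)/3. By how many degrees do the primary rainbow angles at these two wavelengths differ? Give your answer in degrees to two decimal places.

At 447 nm (n = 1.338): cos²i = 0.26341 → i = 59.120°, r = 39.899°, D_min = 138.643°, rainbow angle = 41.357°.
At 610 nm (n = 1.331): cos²i = 0.25719 → i = 59.527°, r = 40.356°, D_min = 137.630°, rainbow angle = 42.370°.
Angular width = |41.357° − 42.370°| = 1.013°.

1.01°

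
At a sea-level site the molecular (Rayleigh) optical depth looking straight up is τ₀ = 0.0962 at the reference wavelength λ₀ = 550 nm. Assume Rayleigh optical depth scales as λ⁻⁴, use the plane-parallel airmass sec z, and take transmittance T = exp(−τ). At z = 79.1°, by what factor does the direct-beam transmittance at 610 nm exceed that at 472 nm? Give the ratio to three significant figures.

1.83

Airmass: sec 79.1° = 5.2883.
τ(610 nm) = 0.0962 × (550/610)⁴ × 5.2883 = 0.0962 × 0.6609 × 5.2883 = 0.3362.
τ(472 nm) = 0.0962 × (550/472)⁴ × 5.2883 = 0.0962 × 1.8437 × 5.2883 = 0.9379.
T(610)/T(472) = exp(τ_B − τ_A) = exp(0.6017) = 1.8253.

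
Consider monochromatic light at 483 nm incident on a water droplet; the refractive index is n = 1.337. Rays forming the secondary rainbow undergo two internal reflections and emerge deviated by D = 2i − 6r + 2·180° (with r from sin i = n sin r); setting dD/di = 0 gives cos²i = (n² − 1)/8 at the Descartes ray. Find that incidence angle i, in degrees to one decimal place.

71.7°

cos²i = (1.337² − 1)/8 = (1.78757 − 1)/8 = 0.09845.
cos i = 0.31376, so i = 71.714°.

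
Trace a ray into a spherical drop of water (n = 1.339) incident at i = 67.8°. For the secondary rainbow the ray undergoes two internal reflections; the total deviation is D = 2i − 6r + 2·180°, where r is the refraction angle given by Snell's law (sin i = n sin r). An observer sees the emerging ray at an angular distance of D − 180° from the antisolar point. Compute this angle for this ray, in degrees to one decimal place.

53.1°

sin r = sin 67.8° / 1.339 = 0.9259/1.339 = 0.6915; r = 43.75°.
D = 2·67.8° − 6·43.75° + 2·180° = 135.60° − 262.48° + 360° = 233.12°.
Angle from antisolar point = D − 180° = 53.12°.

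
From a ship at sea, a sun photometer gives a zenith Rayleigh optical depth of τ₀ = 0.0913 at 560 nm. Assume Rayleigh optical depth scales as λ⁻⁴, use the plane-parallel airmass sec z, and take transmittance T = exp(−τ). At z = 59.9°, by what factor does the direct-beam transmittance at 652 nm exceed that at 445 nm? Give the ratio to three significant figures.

1.43

Airmass: sec 59.9° = 1.9940.
τ(652 nm) = 0.0913 × (560/652)⁴ × 1.9940 = 0.0913 × 0.5442 × 1.9940 = 0.0991.
τ(445 nm) = 0.0913 × (560/445)⁴ × 1.9940 = 0.0913 × 2.5079 × 1.9940 = 0.4566.
T(652)/T(445) = exp(τ_B − τ_A) = exp(0.3575) = 1.4297.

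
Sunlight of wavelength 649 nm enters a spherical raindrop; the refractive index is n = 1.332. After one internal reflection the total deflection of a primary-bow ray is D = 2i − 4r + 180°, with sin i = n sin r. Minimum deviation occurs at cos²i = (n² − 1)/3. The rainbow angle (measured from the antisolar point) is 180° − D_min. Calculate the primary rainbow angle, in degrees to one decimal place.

cos²i = (1.77422 − 1)/3 = 0.25807; i = arccos(0.50801) = 59.469°.
sin r = sin 59.469°/1.332 = 0.64666; r = 40.290°.
D_min = 2·59.469° − 4·40.290° + 180° = 137.776°.
Rainbow angle = 180° − D_min = 42.224°.

42.2°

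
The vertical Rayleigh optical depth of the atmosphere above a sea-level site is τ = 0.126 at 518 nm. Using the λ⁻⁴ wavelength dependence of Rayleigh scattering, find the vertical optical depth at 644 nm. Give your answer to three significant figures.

0.0527

τ(644 nm) = τ(518 nm) × (518/644)⁴ = 0.126 × (0.8043)⁴ = 0.126 × 0.4186 = 0.0527.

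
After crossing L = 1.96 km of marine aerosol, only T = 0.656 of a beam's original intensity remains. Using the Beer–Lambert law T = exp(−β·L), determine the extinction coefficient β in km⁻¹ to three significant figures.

0.215 km⁻¹

Beer–Lambert: T = exp(−βL) ⇒ β = −ln(T)/L = −ln(0.656)/1.96 = 0.4216/1.96 = 0.2151 km⁻¹.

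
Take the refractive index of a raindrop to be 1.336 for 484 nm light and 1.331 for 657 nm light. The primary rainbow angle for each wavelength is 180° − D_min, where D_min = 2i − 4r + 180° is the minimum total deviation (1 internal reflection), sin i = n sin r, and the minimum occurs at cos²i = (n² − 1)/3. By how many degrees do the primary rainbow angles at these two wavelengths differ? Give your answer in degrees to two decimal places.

At 484 nm (n = 1.336): cos²i = 0.26163 → i = 59.236°, r = 40.029°, D_min = 138.356°, rainbow angle = 41.644°.
At 657 nm (n = 1.331): cos²i = 0.25719 → i = 59.527°, r = 40.356°, D_min = 137.630°, rainbow angle = 42.370°.
Angular width = |41.644° − 42.370°| = 0.726°.

0.73°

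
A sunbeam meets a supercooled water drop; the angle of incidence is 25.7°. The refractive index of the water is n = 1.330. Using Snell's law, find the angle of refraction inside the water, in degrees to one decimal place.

19.0°

Snell: sin θ_r = sin θ_i / n = sin 25.7° / 1.330 = 0.4337 / 1.330 = 0.3261.
θ_r = arcsin(0.3261) = 19.03°.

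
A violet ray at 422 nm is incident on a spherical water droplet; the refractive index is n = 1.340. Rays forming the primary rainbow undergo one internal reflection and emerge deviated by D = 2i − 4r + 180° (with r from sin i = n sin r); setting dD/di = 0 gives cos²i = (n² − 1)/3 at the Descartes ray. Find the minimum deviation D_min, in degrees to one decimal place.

cos²i = (1.79560 − 1)/3 = 0.26520; i = arccos(0.51498) = 59.004°.
sin r = sin 59.004°/1.340 = 0.63971; r = 39.770°.
D_min = 2·59.004° − 4·39.770° + 180° = 138.929°.

138.9°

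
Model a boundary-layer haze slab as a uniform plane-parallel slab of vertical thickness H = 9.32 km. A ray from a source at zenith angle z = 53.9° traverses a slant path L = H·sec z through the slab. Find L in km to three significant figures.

15.8 km

sec z = 1/cos 53.9° = 1.6972.
L = 9.32 × 1.6972 = 15.818 km.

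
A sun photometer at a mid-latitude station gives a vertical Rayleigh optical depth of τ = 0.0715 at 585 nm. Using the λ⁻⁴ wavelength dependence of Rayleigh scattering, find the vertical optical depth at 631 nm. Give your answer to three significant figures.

τ(631 nm) = τ(585 nm) × (585/631)⁴ = 0.0715 × (0.9271)⁴ = 0.0715 × 0.7388 = 0.0528.

0.0528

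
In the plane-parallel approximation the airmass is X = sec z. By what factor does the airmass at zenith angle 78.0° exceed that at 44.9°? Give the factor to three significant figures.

3.41

X(78.0°)/X(44.9°) = sec 78.0° / sec 44.9° = cos 44.9° / cos 78.0° = 0.7083/0.2079 = 3.4069.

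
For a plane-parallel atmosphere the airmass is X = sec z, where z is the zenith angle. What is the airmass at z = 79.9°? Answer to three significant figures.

5.70

X = sec z = 1/cos 79.9° = 1/0.1754 = 5.7023.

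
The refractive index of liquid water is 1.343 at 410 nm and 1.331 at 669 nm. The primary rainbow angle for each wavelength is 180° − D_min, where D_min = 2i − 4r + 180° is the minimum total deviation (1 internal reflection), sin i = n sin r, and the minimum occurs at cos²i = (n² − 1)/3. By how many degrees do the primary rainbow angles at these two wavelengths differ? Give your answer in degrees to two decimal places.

At 410 nm (n = 1.343): cos²i = 0.26788 → i = 58.830°, r = 39.577°, D_min = 139.354°, rainbow angle = 40.646°.
At 669 nm (n = 1.331): cos²i = 0.25719 → i = 59.527°, r = 40.356°, D_min = 137.630°, rainbow angle = 42.370°.
Angular width = |40.646° − 42.370°| = 1.724°.

1.72°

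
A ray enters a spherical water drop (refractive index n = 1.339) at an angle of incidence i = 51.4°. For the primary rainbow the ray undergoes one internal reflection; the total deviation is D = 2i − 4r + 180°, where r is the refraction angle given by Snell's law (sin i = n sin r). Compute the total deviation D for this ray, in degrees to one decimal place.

sin r = sin 51.4° / 1.339 = 0.7815/1.339 = 0.5837; r = 35.71°.
D = 2·51.4° − 4·35.71° + 180° = 102.80° − 142.83° + 180° = 139.97°.

140.0°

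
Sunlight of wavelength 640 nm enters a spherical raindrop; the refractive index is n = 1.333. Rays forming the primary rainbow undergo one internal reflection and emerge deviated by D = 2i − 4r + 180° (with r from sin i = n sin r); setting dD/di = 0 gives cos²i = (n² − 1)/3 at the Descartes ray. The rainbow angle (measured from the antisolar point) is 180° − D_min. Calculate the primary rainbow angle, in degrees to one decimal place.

cos²i = (1.77689 − 1)/3 = 0.25896; i = arccos(0.50888) = 59.410°.
sin r = sin 59.410°/1.333 = 0.64579; r = 40.225°.
D_min = 2·59.410° − 4·40.225° + 180° = 137.922°.
Rainbow angle = 180° − D_min = 42.078°.

42.1°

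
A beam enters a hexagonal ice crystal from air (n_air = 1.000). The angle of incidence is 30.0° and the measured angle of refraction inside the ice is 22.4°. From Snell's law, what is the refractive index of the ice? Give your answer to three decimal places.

n = sin θ_i / sin θ_r = sin 30.0° / sin 22.4° = 0.5000 / 0.3811 = 1.3121.

1.312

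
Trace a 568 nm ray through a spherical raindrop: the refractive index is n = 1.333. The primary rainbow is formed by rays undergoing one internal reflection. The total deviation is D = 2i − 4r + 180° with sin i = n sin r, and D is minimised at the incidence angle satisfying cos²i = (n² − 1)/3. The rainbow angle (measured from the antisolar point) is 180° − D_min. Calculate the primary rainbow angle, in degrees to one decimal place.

42.1°

cos²i = (1.77689 − 1)/3 = 0.25896; i = arccos(0.50888) = 59.410°.
sin r = sin 59.410°/1.333 = 0.64579; r = 40.225°.
D_min = 2·59.410° − 4·40.225° + 180° = 137.922°.
Rainbow angle = 180° − D_min = 42.078°.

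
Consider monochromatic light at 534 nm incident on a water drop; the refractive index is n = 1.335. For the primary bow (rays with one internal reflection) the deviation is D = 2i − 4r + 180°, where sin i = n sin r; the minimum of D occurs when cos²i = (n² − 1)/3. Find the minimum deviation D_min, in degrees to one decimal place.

138.2°

cos²i = (1.78222 − 1)/3 = 0.26074; i = arccos(0.51063) = 59.294°.
sin r = sin 59.294°/1.335 = 0.64405; r = 40.094°.
D_min = 2·59.294° − 4·40.094° + 180° = 138.212°.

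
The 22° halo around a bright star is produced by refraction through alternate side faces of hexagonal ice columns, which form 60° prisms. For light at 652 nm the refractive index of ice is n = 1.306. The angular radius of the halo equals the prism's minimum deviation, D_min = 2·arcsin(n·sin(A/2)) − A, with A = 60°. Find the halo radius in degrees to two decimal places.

n·sin(A/2) = 1.306 × sin 30° = 1.306 × 0.5000 = 0.6530.
D_min = 2·arcsin(0.6530) − 60° = 2 × 40.768° − 60° = 21.536°.

21.54°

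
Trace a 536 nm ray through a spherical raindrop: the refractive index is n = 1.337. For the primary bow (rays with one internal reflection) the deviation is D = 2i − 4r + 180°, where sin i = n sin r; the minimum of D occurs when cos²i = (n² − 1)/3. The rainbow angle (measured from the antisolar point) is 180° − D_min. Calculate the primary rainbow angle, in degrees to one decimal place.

41.5°

cos²i = (1.78757 − 1)/3 = 0.26252; i = arccos(0.51237) = 59.178°.
sin r = sin 59.178°/1.337 = 0.64231; r = 39.964°.
D_min = 2·59.178° − 4·39.964° + 180° = 138.500°.
Rainbow angle = 180° − D_min = 41.500°.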